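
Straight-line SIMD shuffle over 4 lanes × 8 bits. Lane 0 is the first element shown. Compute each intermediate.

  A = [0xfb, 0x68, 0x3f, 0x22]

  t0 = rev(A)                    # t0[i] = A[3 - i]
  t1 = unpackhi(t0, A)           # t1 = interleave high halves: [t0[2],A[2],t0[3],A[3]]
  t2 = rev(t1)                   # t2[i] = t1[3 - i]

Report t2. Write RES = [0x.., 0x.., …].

  t0: 22 3f 68 fb
  t1: 68 3f fb 22
  t2: 22 fb 3f 68

RES = [0x22, 0xfb, 0x3f, 0x68]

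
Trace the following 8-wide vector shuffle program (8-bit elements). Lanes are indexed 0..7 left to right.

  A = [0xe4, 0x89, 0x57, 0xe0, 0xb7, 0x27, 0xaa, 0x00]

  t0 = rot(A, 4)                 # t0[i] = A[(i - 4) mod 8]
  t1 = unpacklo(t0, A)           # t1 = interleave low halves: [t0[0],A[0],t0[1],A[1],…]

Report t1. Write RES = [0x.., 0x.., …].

t0 = [0xb7, 0x27, 0xaa, 0x00, 0xe4, 0x89, 0x57, 0xe0]
t1 = [0xb7, 0xe4, 0x27, 0x89, 0xaa, 0x57, 0x00, 0xe0]

RES = [ 0xb7  0xe4  0x27  0x89  0xaa  0x57  0x00  0xe0 ]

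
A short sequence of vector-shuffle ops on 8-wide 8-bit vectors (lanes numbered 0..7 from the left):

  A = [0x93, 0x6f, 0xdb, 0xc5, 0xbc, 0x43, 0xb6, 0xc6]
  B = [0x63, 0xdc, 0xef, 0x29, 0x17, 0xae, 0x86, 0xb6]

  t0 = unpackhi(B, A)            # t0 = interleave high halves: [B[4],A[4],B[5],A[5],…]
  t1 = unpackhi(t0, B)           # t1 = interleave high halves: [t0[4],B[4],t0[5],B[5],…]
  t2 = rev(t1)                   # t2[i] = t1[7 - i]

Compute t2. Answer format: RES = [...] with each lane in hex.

RES = [0xb6, 0xc6, 0x86, 0xb6, 0xae, 0xb6, 0x17, 0x86]

  t0: 17 bc ae 43 86 b6 b6 c6
  t1: 86 17 b6 ae b6 86 c6 b6
  t2: b6 c6 86 b6 ae b6 17 86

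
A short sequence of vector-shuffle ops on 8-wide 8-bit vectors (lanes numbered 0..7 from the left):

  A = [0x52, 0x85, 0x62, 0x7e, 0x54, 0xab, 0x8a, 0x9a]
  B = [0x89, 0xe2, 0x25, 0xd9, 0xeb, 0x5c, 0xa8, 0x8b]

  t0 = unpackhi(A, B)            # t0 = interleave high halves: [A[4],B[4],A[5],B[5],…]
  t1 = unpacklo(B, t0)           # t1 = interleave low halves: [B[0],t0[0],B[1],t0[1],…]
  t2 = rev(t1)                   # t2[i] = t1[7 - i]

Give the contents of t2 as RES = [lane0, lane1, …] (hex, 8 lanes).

RES = [0x5c, 0xd9, 0xab, 0x25, 0xeb, 0xe2, 0x54, 0x89]

→ t0 |54|eb|ab|5c|8a|a8|9a|8b|
→ t1 |89|54|e2|eb|25|ab|d9|5c|
→ t2 |5c|d9|ab|25|eb|e2|54|89|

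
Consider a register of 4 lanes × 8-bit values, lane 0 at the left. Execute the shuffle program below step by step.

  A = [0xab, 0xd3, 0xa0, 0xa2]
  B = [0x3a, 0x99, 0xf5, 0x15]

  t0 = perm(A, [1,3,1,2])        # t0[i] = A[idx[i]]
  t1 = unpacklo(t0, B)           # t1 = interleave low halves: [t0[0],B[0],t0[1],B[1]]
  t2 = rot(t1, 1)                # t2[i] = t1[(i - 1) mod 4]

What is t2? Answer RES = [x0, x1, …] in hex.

→ t0 |d3|a2|d3|a0|
→ t1 |d3|3a|a2|99|
→ t2 |99|d3|3a|a2|

RES = [0x99, 0xd3, 0x3a, 0xa2]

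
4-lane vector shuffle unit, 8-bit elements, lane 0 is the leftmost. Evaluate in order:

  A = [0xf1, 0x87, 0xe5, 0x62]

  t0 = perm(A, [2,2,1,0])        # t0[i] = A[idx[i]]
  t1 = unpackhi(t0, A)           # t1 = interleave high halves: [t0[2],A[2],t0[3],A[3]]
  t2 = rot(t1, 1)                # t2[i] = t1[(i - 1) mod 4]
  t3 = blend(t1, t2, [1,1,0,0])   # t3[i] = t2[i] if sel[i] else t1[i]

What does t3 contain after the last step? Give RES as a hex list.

t0 = [0xe5, 0xe5, 0x87, 0xf1]
t1 = [0x87, 0xe5, 0xf1, 0x62]
t2 = [0x62, 0x87, 0xe5, 0xf1]
t3 = [0x62, 0x87, 0xf1, 0x62]

RES = [ 0x62  0x87  0xf1  0x62 ]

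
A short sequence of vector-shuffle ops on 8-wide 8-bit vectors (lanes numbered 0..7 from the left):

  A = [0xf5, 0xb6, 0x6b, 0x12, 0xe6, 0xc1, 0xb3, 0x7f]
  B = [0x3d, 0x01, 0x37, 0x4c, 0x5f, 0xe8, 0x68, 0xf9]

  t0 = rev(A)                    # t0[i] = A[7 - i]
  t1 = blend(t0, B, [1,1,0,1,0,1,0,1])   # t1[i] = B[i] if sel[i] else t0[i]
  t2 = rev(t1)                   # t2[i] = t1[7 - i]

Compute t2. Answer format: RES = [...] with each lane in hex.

RES = [0xf9, 0xb6, 0xe8, 0x12, 0x4c, 0xc1, 0x01, 0x3d]

  t0: 7f b3 c1 e6 12 6b b6 f5
  t1: 3d 01 c1 4c 12 e8 b6 f9
  t2: f9 b6 e8 12 4c c1 01 3d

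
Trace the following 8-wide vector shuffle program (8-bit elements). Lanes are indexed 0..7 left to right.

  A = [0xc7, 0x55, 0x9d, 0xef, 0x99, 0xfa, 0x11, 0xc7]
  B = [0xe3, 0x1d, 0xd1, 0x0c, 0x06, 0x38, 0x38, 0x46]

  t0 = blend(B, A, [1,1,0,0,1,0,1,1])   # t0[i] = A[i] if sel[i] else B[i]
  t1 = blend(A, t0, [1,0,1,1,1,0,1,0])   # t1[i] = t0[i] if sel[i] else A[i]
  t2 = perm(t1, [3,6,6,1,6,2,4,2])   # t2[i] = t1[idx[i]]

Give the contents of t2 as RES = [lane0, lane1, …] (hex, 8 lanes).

RES = [0x0c, 0x11, 0x11, 0x55, 0x11, 0xd1, 0x99, 0xd1]

  t0: c7 55 d1 0c 99 38 11 c7
  t1: c7 55 d1 0c 99 fa 11 c7
  t2: 0c 11 11 55 11 d1 99 d1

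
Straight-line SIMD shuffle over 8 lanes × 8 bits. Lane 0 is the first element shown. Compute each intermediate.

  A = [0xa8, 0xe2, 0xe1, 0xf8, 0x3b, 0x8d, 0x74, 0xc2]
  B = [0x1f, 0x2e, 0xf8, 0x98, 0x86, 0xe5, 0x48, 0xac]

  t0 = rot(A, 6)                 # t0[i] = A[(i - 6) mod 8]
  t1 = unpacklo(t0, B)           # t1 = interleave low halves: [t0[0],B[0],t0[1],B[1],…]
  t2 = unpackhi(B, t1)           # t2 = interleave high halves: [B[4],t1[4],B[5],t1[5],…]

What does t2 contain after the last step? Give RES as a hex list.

RES = [0x86, 0x3b, 0xe5, 0xf8, 0x48, 0x8d, 0xac, 0x98]

  t0: e1 f8 3b 8d 74 c2 a8 e2
  t1: e1 1f f8 2e 3b f8 8d 98
  t2: 86 3b e5 f8 48 8d ac 98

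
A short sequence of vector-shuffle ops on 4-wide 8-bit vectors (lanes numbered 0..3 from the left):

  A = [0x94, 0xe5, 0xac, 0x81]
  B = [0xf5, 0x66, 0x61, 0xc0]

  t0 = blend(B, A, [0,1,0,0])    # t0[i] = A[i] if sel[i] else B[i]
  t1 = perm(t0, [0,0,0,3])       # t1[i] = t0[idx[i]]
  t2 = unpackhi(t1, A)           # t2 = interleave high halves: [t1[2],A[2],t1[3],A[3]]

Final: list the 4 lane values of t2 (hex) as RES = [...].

RES = [0xf5, 0xac, 0xc0, 0x81]

→ t0 |f5|e5|61|c0|
→ t1 |f5|f5|f5|c0|
→ t2 |f5|ac|c0|81|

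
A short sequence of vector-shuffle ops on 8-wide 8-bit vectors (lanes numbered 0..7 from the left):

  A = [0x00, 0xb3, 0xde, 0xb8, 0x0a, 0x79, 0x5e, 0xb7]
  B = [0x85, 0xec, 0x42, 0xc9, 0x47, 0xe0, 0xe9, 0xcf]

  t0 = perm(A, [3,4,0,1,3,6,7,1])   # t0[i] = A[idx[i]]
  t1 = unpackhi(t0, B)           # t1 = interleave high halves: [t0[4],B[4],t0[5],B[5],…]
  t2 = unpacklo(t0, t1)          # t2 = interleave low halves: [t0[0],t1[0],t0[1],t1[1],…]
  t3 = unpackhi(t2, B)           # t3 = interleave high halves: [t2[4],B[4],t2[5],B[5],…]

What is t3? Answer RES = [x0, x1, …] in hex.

t0 = [0xb8, 0x0a, 0x00, 0xb3, 0xb8, 0x5e, 0xb7, 0xb3]
t1 = [0xb8, 0x47, 0x5e, 0xe0, 0xb7, 0xe9, 0xb3, 0xcf]
t2 = [0xb8, 0xb8, 0x0a, 0x47, 0x00, 0x5e, 0xb3, 0xe0]
t3 = [0x00, 0x47, 0x5e, 0xe0, 0xb3, 0xe9, 0xe0, 0xcf]

RES = [0x00, 0x47, 0x5e, 0xe0, 0xb3, 0xe9, 0xe0, 0xcf]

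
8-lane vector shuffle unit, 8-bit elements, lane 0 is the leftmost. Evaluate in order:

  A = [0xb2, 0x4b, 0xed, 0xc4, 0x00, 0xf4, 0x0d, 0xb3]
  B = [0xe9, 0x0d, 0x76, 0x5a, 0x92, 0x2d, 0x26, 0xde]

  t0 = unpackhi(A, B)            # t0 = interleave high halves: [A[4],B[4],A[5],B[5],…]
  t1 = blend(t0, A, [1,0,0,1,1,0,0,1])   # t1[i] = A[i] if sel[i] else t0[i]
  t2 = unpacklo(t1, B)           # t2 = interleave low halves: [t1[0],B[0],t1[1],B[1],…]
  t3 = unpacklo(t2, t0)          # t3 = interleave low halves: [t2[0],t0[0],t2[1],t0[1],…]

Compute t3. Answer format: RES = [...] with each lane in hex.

RES = [0xb2, 0x00, 0xe9, 0x92, 0x92, 0xf4, 0x0d, 0x2d]

  t0: 00 92 f4 2d 0d 26 b3 de
  t1: b2 92 f4 c4 00 26 b3 b3
  t2: b2 e9 92 0d f4 76 c4 5a
  t3: b2 00 e9 92 92 f4 0d 2d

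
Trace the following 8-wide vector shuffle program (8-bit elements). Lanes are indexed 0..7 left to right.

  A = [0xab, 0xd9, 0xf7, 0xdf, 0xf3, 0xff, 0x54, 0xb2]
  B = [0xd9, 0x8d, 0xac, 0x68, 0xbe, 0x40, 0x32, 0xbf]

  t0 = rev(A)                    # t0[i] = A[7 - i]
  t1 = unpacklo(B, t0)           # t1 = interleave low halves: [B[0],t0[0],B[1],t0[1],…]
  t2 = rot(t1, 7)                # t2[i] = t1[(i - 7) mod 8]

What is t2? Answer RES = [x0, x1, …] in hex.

RES = [0xb2, 0x8d, 0x54, 0xac, 0xff, 0x68, 0xf3, 0xd9]

→ t0 |b2|54|ff|f3|df|f7|d9|ab|
→ t1 |d9|b2|8d|54|ac|ff|68|f3|
→ t2 |b2|8d|54|ac|ff|68|f3|d9|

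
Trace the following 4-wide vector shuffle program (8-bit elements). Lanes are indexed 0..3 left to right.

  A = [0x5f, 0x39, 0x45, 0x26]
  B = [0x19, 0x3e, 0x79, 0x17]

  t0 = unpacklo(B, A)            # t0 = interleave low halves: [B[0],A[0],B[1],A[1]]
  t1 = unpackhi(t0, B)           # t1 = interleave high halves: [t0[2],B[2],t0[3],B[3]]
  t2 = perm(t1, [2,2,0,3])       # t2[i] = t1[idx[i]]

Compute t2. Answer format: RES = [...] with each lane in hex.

RES = [ 0x39  0x39  0x3e  0x17 ]

→ t0 |19|5f|3e|39|
→ t1 |3e|79|39|17|
→ t2 |39|39|3e|17|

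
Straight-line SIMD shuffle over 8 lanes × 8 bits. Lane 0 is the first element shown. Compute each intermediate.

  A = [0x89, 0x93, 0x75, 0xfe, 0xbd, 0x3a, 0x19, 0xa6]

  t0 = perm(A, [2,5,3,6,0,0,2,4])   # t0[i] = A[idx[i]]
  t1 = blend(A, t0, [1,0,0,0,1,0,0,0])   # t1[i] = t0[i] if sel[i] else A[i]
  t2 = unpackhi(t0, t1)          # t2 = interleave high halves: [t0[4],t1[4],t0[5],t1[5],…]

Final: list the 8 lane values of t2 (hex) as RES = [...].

  t0: 75 3a fe 19 89 89 75 bd
  t1: 75 93 75 fe 89 3a 19 a6
  t2: 89 89 89 3a 75 19 bd a6

RES = [ 0x89  0x89  0x89  0x3a  0x75  0x19  0xbd  0xa6 ]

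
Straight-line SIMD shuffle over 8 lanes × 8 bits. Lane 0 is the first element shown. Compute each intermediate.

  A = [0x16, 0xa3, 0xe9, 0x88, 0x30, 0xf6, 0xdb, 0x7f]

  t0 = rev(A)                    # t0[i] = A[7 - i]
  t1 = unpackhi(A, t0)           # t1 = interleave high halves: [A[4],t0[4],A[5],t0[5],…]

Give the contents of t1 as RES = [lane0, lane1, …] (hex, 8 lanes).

→ t0 |7f|db|f6|30|88|e9|a3|16|
→ t1 |30|88|f6|e9|db|a3|7f|16|

RES = [0x30, 0x88, 0xf6, 0xe9, 0xdb, 0xa3, 0x7f, 0x16]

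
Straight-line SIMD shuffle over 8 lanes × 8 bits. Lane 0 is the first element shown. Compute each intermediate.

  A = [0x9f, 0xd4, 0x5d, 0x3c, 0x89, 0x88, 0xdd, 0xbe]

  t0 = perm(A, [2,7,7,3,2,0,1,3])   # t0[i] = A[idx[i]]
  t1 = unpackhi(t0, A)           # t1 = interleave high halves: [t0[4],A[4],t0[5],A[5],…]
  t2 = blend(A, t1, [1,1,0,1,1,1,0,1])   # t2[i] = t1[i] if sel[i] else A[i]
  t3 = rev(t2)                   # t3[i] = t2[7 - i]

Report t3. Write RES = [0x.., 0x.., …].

RES = [0xbe, 0xdd, 0xdd, 0xd4, 0x88, 0x5d, 0x89, 0x5d]

t0 = [0x5d, 0xbe, 0xbe, 0x3c, 0x5d, 0x9f, 0xd4, 0x3c]
t1 = [0x5d, 0x89, 0x9f, 0x88, 0xd4, 0xdd, 0x3c, 0xbe]
t2 = [0x5d, 0x89, 0x5d, 0x88, 0xd4, 0xdd, 0xdd, 0xbe]
t3 = [0xbe, 0xdd, 0xdd, 0xd4, 0x88, 0x5d, 0x89, 0x5d]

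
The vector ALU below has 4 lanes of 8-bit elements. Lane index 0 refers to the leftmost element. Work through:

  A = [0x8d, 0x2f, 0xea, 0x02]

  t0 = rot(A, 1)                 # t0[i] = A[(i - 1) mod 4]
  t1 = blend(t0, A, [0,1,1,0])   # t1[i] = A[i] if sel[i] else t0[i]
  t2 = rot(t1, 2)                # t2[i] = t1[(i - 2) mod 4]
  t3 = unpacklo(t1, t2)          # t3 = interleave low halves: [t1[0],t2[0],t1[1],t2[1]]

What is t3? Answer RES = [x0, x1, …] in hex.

RES = [0x02, 0xea, 0x2f, 0xea]

  t0: 02 8d 2f ea
  t1: 02 2f ea ea
  t2: ea ea 02 2f
  t3: 02 ea 2f ea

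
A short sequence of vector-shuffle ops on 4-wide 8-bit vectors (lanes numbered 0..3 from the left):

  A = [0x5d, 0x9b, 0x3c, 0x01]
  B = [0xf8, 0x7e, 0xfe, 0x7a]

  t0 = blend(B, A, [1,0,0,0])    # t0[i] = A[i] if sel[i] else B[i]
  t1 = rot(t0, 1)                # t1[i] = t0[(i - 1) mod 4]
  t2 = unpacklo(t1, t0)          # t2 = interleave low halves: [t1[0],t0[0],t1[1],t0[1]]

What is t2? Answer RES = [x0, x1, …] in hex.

RES = [ 0x7a  0x5d  0x5d  0x7e ]

→ t0 |5d|7e|fe|7a|
→ t1 |7a|5d|7e|fe|
→ t2 |7a|5d|5d|7e|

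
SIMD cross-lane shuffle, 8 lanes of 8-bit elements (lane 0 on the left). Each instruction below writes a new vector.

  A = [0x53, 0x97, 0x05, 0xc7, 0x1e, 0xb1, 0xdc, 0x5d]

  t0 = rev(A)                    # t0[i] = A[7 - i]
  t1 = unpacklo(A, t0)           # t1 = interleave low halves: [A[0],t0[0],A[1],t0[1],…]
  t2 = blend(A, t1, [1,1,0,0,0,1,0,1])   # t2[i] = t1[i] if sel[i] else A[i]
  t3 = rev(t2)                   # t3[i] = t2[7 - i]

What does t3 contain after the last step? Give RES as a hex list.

  t0: 5d dc b1 1e c7 05 97 53
  t1: 53 5d 97 dc 05 b1 c7 1e
  t2: 53 5d 05 c7 1e b1 dc 1e
  t3: 1e dc b1 1e c7 05 5d 53

RES = [0x1e, 0xdc, 0xb1, 0x1e, 0xc7, 0x05, 0x5d, 0x53]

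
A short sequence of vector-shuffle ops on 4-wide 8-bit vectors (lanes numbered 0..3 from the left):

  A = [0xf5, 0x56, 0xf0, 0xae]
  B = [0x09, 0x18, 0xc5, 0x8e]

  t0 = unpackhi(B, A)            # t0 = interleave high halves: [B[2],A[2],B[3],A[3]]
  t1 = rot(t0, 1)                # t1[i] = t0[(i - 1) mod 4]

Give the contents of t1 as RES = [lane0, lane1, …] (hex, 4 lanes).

t0 = [0xc5, 0xf0, 0x8e, 0xae]
t1 = [0xae, 0xc5, 0xf0, 0x8e]

RES = [ 0xae  0xc5  0xf0  0x8e ]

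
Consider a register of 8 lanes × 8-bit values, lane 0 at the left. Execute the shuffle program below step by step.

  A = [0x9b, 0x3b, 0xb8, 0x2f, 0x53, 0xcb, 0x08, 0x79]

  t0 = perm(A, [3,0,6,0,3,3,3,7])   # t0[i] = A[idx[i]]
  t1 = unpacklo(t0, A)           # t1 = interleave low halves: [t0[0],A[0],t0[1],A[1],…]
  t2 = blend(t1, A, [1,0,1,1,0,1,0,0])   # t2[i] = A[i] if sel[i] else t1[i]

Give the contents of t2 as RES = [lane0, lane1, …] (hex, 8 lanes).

RES = [0x9b, 0x9b, 0xb8, 0x2f, 0x08, 0xcb, 0x9b, 0x2f]

→ t0 |2f|9b|08|9b|2f|2f|2f|79|
→ t1 |2f|9b|9b|3b|08|b8|9b|2f|
→ t2 |9b|9b|b8|2f|08|cb|9b|2f|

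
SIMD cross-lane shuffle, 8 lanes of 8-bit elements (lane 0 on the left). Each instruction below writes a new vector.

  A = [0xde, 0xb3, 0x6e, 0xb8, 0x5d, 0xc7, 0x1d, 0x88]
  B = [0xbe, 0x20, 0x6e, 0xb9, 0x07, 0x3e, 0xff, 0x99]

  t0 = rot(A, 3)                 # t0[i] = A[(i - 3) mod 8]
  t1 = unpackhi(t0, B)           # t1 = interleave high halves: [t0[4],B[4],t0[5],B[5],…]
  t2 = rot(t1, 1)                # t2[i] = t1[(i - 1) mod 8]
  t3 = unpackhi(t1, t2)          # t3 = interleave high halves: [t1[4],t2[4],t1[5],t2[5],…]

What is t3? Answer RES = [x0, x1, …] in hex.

t0 = [0xc7, 0x1d, 0x88, 0xde, 0xb3, 0x6e, 0xb8, 0x5d]
t1 = [0xb3, 0x07, 0x6e, 0x3e, 0xb8, 0xff, 0x5d, 0x99]
t2 = [0x99, 0xb3, 0x07, 0x6e, 0x3e, 0xb8, 0xff, 0x5d]
t3 = [0xb8, 0x3e, 0xff, 0xb8, 0x5d, 0xff, 0x99, 0x5d]

RES = [ 0xb8  0x3e  0xff  0xb8  0x5d  0xff  0x99  0x5d ]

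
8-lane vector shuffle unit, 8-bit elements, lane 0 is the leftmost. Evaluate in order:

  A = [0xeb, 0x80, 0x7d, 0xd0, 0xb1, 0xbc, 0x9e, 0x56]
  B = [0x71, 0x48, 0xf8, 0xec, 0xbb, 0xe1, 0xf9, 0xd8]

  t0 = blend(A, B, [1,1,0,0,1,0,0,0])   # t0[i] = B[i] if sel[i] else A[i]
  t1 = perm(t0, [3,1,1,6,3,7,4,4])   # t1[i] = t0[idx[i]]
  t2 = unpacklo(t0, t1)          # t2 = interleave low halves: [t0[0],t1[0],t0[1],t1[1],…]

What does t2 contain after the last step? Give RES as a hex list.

  t0: 71 48 7d d0 bb bc 9e 56
  t1: d0 48 48 9e d0 56 bb bb
  t2: 71 d0 48 48 7d 48 d0 9e

RES = [ 0x71  0xd0  0x48  0x48  0x7d  0x48  0xd0  0x9e ]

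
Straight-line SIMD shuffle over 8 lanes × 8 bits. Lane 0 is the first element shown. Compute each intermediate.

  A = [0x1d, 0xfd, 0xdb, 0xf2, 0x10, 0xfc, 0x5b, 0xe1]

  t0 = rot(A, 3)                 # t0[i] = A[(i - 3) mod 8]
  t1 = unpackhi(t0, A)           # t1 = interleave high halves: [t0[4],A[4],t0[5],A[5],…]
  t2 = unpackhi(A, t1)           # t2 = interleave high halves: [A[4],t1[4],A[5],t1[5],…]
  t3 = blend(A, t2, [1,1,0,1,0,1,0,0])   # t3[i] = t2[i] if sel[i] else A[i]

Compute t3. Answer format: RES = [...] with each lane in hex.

RES = [ 0x10  0xf2  0xdb  0x5b  0x10  0x10  0x5b  0xe1 ]

  t0: fc 5b e1 1d fd db f2 10
  t1: fd 10 db fc f2 5b 10 e1
  t2: 10 f2 fc 5b 5b 10 e1 e1
  t3: 10 f2 db 5b 10 10 5b e1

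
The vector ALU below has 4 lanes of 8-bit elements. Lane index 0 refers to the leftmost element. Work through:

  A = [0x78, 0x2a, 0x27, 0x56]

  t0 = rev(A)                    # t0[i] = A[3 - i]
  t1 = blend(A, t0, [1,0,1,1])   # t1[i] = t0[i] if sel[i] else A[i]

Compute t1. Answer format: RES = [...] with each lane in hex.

→ t0 |56|27|2a|78|
→ t1 |56|2a|2a|78|

RES = [ 0x56  0x2a  0x2a  0x78 ]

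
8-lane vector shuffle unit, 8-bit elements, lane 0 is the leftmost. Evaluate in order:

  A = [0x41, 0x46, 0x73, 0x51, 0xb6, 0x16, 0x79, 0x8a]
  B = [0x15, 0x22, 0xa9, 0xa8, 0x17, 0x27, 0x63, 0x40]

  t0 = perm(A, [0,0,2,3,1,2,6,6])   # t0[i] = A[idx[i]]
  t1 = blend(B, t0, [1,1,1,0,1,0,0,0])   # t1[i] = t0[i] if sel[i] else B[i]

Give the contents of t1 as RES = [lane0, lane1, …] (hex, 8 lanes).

RES = [ 0x41  0x41  0x73  0xa8  0x46  0x27  0x63  0x40 ]

  t0: 41 41 73 51 46 73 79 79
  t1: 41 41 73 a8 46 27 63 40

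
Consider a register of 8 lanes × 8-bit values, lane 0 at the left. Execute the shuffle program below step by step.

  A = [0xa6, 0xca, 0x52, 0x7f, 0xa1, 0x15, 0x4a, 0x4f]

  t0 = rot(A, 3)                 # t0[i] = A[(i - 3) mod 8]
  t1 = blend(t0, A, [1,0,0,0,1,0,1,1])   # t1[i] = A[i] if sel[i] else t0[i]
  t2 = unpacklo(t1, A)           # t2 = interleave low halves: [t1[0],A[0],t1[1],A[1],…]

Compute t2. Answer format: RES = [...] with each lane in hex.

→ t0 |15|4a|4f|a6|ca|52|7f|a1|
→ t1 |a6|4a|4f|a6|a1|52|4a|4f|
→ t2 |a6|a6|4a|ca|4f|52|a6|7f|

RES = [ 0xa6  0xa6  0x4a  0xca  0x4f  0x52  0xa6  0x7f ]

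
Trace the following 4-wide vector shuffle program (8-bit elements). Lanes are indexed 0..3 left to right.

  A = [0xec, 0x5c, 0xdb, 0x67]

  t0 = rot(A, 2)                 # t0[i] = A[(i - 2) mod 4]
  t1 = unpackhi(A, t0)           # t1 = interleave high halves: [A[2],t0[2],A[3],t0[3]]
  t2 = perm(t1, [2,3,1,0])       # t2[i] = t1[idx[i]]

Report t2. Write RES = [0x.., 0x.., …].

RES = [0x67, 0x5c, 0xec, 0xdb]

→ t0 |db|67|ec|5c|
→ t1 |db|ec|67|5c|
→ t2 |67|5c|ec|db|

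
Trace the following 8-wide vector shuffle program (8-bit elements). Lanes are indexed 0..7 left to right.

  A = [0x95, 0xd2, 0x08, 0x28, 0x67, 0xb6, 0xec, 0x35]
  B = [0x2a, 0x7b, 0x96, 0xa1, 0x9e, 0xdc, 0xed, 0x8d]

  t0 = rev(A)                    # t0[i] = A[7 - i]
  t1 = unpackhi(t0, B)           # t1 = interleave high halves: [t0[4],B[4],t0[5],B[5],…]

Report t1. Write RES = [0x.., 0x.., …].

t0 = [0x35, 0xec, 0xb6, 0x67, 0x28, 0x08, 0xd2, 0x95]
t1 = [0x28, 0x9e, 0x08, 0xdc, 0xd2, 0xed, 0x95, 0x8d]

RES = [0x28, 0x9e, 0x08, 0xdc, 0xd2, 0xed, 0x95, 0x8d]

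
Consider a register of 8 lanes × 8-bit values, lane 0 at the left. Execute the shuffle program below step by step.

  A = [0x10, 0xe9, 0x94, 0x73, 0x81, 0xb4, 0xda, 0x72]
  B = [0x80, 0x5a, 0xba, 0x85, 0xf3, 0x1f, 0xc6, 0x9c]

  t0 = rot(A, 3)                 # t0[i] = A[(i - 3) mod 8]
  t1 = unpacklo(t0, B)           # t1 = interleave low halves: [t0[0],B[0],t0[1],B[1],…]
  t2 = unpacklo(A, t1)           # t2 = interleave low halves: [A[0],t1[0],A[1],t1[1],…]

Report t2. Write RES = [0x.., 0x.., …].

RES = [0x10, 0xb4, 0xe9, 0x80, 0x94, 0xda, 0x73, 0x5a]

→ t0 |b4|da|72|10|e9|94|73|81|
→ t1 |b4|80|da|5a|72|ba|10|85|
→ t2 |10|b4|e9|80|94|da|73|5a|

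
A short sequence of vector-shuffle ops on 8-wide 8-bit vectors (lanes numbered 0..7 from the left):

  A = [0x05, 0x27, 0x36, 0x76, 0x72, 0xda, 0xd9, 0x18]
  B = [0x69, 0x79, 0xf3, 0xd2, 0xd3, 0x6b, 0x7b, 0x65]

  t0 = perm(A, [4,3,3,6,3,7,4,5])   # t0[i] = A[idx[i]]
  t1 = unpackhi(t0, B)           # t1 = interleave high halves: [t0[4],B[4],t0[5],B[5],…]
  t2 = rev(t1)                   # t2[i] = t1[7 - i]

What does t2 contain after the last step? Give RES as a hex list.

→ t0 |72|76|76|d9|76|18|72|da|
→ t1 |76|d3|18|6b|72|7b|da|65|
→ t2 |65|da|7b|72|6b|18|d3|76|

RES = [ 0x65  0xda  0x7b  0x72  0x6b  0x18  0xd3  0x76 ]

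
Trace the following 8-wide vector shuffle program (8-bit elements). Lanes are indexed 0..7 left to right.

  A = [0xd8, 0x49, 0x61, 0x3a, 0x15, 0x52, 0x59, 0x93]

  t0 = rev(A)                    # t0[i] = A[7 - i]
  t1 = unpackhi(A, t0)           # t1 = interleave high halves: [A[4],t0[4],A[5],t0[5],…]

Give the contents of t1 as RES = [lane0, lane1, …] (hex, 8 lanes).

→ t0 |93|59|52|15|3a|61|49|d8|
→ t1 |15|3a|52|61|59|49|93|d8|

RES = [ 0x15  0x3a  0x52  0x61  0x59  0x49  0x93  0xd8 ]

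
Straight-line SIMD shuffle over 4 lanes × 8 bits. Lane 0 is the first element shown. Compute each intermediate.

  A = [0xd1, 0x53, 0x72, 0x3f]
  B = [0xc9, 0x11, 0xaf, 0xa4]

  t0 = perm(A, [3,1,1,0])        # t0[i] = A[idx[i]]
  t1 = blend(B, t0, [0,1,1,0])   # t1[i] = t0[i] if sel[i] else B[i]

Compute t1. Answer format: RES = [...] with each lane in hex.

RES = [0xc9, 0x53, 0x53, 0xa4]

t0 = [0x3f, 0x53, 0x53, 0xd1]
t1 = [0xc9, 0x53, 0x53, 0xa4]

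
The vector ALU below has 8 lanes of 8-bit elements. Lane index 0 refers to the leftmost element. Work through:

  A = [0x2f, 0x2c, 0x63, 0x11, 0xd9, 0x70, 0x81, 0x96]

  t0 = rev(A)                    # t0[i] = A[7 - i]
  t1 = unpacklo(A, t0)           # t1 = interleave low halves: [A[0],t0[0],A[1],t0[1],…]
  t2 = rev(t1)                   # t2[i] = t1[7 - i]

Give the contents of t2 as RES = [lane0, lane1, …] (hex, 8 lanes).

RES = [0xd9, 0x11, 0x70, 0x63, 0x81, 0x2c, 0x96, 0x2f]

  t0: 96 81 70 d9 11 63 2c 2f
  t1: 2f 96 2c 81 63 70 11 d9
  t2: d9 11 70 63 81 2c 96 2f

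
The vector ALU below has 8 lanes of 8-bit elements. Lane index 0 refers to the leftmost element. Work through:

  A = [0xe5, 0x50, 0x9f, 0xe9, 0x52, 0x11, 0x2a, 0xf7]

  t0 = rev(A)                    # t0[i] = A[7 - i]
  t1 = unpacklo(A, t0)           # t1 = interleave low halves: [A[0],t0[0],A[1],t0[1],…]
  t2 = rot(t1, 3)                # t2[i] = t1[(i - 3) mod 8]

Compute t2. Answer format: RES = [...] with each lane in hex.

RES = [0x11, 0xe9, 0x52, 0xe5, 0xf7, 0x50, 0x2a, 0x9f]

t0 = [0xf7, 0x2a, 0x11, 0x52, 0xe9, 0x9f, 0x50, 0xe5]
t1 = [0xe5, 0xf7, 0x50, 0x2a, 0x9f, 0x11, 0xe9, 0x52]
t2 = [0x11, 0xe9, 0x52, 0xe5, 0xf7, 0x50, 0x2a, 0x9f]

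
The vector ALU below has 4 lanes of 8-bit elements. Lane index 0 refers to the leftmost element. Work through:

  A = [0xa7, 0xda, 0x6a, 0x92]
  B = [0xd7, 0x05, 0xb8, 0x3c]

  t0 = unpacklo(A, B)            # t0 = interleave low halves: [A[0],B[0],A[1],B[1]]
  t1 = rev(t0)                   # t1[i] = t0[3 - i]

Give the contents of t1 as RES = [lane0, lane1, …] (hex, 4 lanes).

RES = [ 0x05  0xda  0xd7  0xa7 ]

  t0: a7 d7 da 05
  t1: 05 da d7 a7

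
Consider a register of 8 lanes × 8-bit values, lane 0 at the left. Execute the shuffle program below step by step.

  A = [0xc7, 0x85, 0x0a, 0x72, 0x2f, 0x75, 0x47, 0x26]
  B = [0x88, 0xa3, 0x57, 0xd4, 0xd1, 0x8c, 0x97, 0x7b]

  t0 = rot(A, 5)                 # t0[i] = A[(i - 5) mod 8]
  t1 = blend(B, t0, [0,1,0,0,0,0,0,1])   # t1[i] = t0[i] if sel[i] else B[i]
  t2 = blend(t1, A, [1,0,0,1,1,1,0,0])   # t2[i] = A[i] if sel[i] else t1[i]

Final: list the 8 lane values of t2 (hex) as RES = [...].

RES = [ 0xc7  0x2f  0x57  0x72  0x2f  0x75  0x97  0x0a ]

  t0: 72 2f 75 47 26 c7 85 0a
  t1: 88 2f 57 d4 d1 8c 97 0a
  t2: c7 2f 57 72 2f 75 97 0a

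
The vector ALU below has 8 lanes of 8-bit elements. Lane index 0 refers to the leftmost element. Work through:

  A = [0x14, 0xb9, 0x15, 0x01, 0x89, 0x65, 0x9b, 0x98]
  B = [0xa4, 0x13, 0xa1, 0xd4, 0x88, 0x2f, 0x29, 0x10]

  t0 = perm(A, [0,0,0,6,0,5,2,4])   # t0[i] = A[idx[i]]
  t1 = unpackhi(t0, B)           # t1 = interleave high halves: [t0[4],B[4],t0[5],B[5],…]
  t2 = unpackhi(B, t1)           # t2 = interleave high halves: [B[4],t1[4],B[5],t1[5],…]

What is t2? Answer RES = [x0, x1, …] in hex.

  t0: 14 14 14 9b 14 65 15 89
  t1: 14 88 65 2f 15 29 89 10
  t2: 88 15 2f 29 29 89 10 10

RES = [0x88, 0x15, 0x2f, 0x29, 0x29, 0x89, 0x10, 0x10]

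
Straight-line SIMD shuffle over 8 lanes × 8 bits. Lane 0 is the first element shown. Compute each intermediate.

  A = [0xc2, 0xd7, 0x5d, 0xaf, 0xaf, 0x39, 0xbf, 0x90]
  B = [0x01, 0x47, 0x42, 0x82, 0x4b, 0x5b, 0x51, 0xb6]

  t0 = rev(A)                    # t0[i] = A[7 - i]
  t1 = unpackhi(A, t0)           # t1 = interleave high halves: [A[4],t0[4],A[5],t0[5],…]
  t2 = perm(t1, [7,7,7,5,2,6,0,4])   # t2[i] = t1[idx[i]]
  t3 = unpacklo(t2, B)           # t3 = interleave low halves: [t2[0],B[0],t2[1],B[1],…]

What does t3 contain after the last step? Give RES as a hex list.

RES = [0xc2, 0x01, 0xc2, 0x47, 0xc2, 0x42, 0xd7, 0x82]

→ t0 |90|bf|39|af|af|5d|d7|c2|
→ t1 |af|af|39|5d|bf|d7|90|c2|
→ t2 |c2|c2|c2|d7|39|90|af|bf|
→ t3 |c2|01|c2|47|c2|42|d7|82|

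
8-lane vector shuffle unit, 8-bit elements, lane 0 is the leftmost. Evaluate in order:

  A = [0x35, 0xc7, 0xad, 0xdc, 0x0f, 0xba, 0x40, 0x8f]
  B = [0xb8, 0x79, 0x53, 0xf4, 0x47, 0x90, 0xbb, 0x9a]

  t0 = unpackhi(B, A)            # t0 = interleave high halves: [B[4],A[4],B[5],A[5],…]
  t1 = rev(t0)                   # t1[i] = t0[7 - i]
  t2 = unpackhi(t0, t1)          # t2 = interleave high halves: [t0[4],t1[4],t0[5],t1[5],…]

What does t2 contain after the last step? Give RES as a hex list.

RES = [ 0xbb  0xba  0x40  0x90  0x9a  0x0f  0x8f  0x47 ]

→ t0 |47|0f|90|ba|bb|40|9a|8f|
→ t1 |8f|9a|40|bb|ba|90|0f|47|
→ t2 |bb|ba|40|90|9a|0f|8f|47|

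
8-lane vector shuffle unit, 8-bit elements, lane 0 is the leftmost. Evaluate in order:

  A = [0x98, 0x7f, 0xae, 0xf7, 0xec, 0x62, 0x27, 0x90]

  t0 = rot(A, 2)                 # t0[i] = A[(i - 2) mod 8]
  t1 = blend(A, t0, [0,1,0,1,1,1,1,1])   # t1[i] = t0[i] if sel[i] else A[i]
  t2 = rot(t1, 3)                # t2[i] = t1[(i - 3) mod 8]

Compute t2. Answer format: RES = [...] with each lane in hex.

RES = [ 0xf7  0xec  0x62  0x98  0x90  0xae  0x7f  0xae ]

→ t0 |27|90|98|7f|ae|f7|ec|62|
→ t1 |98|90|ae|7f|ae|f7|ec|62|
→ t2 |f7|ec|62|98|90|ae|7f|ae|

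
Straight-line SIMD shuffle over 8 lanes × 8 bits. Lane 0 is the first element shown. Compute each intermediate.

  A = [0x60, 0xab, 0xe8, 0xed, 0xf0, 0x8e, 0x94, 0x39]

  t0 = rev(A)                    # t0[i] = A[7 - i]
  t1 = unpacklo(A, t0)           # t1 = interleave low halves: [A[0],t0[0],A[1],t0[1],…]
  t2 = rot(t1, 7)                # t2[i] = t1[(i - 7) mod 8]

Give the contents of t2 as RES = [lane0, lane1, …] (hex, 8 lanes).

→ t0 |39|94|8e|f0|ed|e8|ab|60|
→ t1 |60|39|ab|94|e8|8e|ed|f0|
→ t2 |39|ab|94|e8|8e|ed|f0|60|

RES = [0x39, 0xab, 0x94, 0xe8, 0x8e, 0xed, 0xf0, 0x60]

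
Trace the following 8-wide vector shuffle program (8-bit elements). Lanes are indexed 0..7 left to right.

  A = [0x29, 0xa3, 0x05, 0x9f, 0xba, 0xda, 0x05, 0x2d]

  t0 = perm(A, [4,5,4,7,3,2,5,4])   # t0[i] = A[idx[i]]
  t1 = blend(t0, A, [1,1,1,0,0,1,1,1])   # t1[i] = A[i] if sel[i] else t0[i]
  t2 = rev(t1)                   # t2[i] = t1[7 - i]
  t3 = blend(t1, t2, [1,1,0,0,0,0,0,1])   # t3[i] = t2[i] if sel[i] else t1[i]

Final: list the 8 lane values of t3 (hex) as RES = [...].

→ t0 |ba|da|ba|2d|9f|05|da|ba|
→ t1 |29|a3|05|2d|9f|da|05|2d|
→ t2 |2d|05|da|9f|2d|05|a3|29|
→ t3 |2d|05|05|2d|9f|da|05|29|

RES = [0x2d, 0x05, 0x05, 0x2d, 0x9f, 0xda, 0x05, 0x29]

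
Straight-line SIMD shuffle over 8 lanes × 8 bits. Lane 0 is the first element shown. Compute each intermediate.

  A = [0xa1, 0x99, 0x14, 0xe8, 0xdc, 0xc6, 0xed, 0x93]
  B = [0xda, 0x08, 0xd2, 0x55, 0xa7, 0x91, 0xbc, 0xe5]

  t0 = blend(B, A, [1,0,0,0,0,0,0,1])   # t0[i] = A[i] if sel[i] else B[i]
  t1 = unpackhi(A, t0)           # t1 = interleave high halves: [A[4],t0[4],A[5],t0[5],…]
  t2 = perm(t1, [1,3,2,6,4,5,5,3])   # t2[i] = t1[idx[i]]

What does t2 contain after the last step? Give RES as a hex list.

  t0: a1 08 d2 55 a7 91 bc 93
  t1: dc a7 c6 91 ed bc 93 93
  t2: a7 91 c6 93 ed bc bc 91

RES = [0xa7, 0x91, 0xc6, 0x93, 0xed, 0xbc, 0xbc, 0x91]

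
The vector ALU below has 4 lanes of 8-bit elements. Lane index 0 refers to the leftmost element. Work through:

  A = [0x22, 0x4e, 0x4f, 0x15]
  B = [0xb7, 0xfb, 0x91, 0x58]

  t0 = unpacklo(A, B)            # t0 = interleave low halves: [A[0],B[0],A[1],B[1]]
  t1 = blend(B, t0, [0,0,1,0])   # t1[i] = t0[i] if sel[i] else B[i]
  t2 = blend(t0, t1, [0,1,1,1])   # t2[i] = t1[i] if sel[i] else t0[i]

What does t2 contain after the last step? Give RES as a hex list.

→ t0 |22|b7|4e|fb|
→ t1 |b7|fb|4e|58|
→ t2 |22|fb|4e|58|

RES = [ 0x22  0xfb  0x4e  0x58 ]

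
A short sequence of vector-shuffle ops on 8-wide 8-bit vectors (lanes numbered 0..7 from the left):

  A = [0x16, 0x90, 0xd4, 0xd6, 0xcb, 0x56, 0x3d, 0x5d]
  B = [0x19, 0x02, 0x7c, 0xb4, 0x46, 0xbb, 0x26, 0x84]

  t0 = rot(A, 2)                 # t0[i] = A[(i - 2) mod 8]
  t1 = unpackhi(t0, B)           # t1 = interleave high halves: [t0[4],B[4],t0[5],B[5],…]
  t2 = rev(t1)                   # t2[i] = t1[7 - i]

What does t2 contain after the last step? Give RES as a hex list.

  t0: 3d 5d 16 90 d4 d6 cb 56
  t1: d4 46 d6 bb cb 26 56 84
  t2: 84 56 26 cb bb d6 46 d4

RES = [ 0x84  0x56  0x26  0xcb  0xbb  0xd6  0x46  0xd4 ]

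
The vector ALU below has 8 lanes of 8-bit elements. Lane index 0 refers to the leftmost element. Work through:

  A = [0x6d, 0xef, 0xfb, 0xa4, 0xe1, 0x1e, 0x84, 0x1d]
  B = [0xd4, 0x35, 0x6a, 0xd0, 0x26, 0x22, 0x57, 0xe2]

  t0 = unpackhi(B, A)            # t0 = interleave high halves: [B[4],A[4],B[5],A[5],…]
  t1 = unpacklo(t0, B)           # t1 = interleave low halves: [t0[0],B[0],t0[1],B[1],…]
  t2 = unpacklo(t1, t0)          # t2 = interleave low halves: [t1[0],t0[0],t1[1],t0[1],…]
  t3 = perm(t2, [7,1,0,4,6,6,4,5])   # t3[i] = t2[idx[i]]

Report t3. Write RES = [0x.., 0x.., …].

→ t0 |26|e1|22|1e|57|84|e2|1d|
→ t1 |26|d4|e1|35|22|6a|1e|d0|
→ t2 |26|26|d4|e1|e1|22|35|1e|
→ t3 |1e|26|26|e1|35|35|e1|22|

RES = [0x1e, 0x26, 0x26, 0xe1, 0x35, 0x35, 0xe1, 0x22]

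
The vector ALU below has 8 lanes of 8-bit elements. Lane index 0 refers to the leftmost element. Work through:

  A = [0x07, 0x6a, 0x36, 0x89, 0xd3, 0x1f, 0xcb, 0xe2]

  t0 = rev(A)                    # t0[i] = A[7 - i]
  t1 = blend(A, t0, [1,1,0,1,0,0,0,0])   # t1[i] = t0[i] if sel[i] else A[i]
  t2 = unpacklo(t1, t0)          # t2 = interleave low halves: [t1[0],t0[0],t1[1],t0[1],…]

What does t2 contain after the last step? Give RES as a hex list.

RES = [0xe2, 0xe2, 0xcb, 0xcb, 0x36, 0x1f, 0xd3, 0xd3]

  t0: e2 cb 1f d3 89 36 6a 07
  t1: e2 cb 36 d3 d3 1f cb e2
  t2: e2 e2 cb cb 36 1f d3 d3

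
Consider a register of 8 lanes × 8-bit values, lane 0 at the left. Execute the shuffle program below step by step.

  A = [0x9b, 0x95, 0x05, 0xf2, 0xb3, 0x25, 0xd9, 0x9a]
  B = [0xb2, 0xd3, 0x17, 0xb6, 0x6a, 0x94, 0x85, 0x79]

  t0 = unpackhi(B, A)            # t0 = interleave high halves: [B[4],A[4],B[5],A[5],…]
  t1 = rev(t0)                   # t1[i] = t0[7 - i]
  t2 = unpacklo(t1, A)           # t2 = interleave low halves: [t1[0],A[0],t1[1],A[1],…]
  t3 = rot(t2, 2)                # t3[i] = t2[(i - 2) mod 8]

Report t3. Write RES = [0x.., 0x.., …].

RES = [0x85, 0xf2, 0x9a, 0x9b, 0x79, 0x95, 0xd9, 0x05]

t0 = [0x6a, 0xb3, 0x94, 0x25, 0x85, 0xd9, 0x79, 0x9a]
t1 = [0x9a, 0x79, 0xd9, 0x85, 0x25, 0x94, 0xb3, 0x6a]
t2 = [0x9a, 0x9b, 0x79, 0x95, 0xd9, 0x05, 0x85, 0xf2]
t3 = [0x85, 0xf2, 0x9a, 0x9b, 0x79, 0x95, 0xd9, 0x05]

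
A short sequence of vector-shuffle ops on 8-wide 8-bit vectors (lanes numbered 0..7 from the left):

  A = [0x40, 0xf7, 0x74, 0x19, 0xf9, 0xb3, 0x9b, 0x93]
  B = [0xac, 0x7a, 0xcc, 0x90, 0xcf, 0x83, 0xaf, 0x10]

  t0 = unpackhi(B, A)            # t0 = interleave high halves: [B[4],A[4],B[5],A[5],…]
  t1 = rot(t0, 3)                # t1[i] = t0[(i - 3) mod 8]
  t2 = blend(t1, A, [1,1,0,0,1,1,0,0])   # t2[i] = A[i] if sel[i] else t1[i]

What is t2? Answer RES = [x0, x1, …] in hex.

  t0: cf f9 83 b3 af 9b 10 93
  t1: 9b 10 93 cf f9 83 b3 af
  t2: 40 f7 93 cf f9 b3 b3 af

RES = [0x40, 0xf7, 0x93, 0xcf, 0xf9, 0xb3, 0xb3, 0xaf]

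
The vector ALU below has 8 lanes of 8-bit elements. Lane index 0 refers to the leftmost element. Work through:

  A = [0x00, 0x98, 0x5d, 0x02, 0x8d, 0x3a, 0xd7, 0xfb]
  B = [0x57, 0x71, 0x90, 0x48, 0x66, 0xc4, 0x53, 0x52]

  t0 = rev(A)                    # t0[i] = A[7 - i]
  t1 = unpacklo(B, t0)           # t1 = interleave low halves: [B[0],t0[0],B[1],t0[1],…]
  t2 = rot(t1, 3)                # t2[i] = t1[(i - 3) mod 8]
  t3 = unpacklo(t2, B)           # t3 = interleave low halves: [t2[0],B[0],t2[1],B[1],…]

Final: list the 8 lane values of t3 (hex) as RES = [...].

RES = [ 0x3a  0x57  0x48  0x71  0x8d  0x90  0x57  0x48 ]

t0 = [0xfb, 0xd7, 0x3a, 0x8d, 0x02, 0x5d, 0x98, 0x00]
t1 = [0x57, 0xfb, 0x71, 0xd7, 0x90, 0x3a, 0x48, 0x8d]
t2 = [0x3a, 0x48, 0x8d, 0x57, 0xfb, 0x71, 0xd7, 0x90]
t3 = [0x3a, 0x57, 0x48, 0x71, 0x8d, 0x90, 0x57, 0x48]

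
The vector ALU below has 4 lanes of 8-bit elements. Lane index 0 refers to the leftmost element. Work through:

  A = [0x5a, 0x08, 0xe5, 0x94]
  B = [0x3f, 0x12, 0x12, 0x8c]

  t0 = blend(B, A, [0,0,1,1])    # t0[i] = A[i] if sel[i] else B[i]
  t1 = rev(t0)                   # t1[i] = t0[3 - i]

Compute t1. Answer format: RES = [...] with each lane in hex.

RES = [0x94, 0xe5, 0x12, 0x3f]

→ t0 |3f|12|e5|94|
→ t1 |94|e5|12|3f|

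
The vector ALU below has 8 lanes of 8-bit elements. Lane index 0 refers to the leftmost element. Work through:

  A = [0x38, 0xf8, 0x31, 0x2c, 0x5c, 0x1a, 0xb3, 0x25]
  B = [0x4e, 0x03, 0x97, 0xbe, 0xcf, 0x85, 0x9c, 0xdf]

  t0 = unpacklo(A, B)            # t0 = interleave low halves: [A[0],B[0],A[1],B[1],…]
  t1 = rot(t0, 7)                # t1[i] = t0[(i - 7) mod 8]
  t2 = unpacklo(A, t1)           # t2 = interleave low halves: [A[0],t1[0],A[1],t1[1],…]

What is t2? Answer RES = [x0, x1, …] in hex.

t0 = [0x38, 0x4e, 0xf8, 0x03, 0x31, 0x97, 0x2c, 0xbe]
t1 = [0x4e, 0xf8, 0x03, 0x31, 0x97, 0x2c, 0xbe, 0x38]
t2 = [0x38, 0x4e, 0xf8, 0xf8, 0x31, 0x03, 0x2c, 0x31]

RES = [ 0x38  0x4e  0xf8  0xf8  0x31  0x03  0x2c  0x31 ]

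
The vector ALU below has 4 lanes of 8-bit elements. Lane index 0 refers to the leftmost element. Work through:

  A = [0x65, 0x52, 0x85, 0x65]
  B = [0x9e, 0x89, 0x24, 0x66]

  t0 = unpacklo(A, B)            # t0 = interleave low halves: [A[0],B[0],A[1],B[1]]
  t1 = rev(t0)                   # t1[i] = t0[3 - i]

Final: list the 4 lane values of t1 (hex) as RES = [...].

  t0: 65 9e 52 89
  t1: 89 52 9e 65

RES = [ 0x89  0x52  0x9e  0x65 ]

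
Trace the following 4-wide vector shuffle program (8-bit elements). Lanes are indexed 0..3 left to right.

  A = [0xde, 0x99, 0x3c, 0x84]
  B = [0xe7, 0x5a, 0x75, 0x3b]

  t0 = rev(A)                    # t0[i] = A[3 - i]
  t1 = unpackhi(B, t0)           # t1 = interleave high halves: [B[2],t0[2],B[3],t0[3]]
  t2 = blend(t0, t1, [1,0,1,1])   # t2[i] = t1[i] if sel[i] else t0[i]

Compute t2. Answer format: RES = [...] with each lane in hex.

RES = [0x75, 0x3c, 0x3b, 0xde]

→ t0 |84|3c|99|de|
→ t1 |75|99|3b|de|
→ t2 |75|3c|3b|de|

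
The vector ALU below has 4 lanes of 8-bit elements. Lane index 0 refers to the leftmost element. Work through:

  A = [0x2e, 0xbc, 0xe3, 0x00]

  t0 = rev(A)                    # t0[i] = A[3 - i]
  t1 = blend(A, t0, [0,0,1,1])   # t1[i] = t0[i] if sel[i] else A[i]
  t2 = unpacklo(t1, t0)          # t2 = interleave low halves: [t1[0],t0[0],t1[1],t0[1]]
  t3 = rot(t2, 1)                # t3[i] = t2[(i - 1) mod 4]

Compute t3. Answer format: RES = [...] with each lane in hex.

→ t0 |00|e3|bc|2e|
→ t1 |2e|bc|bc|2e|
→ t2 |2e|00|bc|e3|
→ t3 |e3|2e|00|bc|

RES = [0xe3, 0x2e, 0x00, 0xbc]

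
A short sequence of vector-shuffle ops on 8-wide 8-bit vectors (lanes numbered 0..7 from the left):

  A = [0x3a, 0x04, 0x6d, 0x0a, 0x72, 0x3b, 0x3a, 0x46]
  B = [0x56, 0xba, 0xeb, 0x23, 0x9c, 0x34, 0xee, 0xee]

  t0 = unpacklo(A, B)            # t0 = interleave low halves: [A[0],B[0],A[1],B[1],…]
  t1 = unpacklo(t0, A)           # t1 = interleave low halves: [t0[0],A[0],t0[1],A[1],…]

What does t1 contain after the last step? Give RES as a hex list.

→ t0 |3a|56|04|ba|6d|eb|0a|23|
→ t1 |3a|3a|56|04|04|6d|ba|0a|

RES = [ 0x3a  0x3a  0x56  0x04  0x04  0x6d  0xba  0x0a ]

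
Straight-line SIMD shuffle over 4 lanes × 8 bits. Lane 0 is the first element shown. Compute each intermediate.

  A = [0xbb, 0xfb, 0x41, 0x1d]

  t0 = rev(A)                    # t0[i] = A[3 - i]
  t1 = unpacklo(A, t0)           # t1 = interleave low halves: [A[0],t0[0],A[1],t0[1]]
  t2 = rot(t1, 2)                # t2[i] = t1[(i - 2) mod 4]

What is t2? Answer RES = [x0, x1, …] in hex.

RES = [0xfb, 0x41, 0xbb, 0x1d]

  t0: 1d 41 fb bb
  t1: bb 1d fb 41
  t2: fb 41 bb 1d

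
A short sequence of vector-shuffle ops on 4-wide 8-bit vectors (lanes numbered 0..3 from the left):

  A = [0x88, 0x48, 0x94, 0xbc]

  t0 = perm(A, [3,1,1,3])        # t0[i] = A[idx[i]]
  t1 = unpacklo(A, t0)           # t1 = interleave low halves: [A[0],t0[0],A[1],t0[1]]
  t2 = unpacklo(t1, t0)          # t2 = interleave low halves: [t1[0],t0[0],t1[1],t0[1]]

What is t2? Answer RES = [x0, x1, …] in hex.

RES = [0x88, 0xbc, 0xbc, 0x48]

t0 = [0xbc, 0x48, 0x48, 0xbc]
t1 = [0x88, 0xbc, 0x48, 0x48]
t2 = [0x88, 0xbc, 0xbc, 0x48]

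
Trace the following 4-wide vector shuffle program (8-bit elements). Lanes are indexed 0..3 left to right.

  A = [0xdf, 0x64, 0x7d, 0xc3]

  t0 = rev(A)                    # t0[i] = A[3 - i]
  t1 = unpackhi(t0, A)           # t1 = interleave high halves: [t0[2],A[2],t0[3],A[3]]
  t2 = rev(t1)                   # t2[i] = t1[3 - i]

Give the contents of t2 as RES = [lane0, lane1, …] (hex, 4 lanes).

RES = [ 0xc3  0xdf  0x7d  0x64 ]

  t0: c3 7d 64 df
  t1: 64 7d df c3
  t2: c3 df 7d 64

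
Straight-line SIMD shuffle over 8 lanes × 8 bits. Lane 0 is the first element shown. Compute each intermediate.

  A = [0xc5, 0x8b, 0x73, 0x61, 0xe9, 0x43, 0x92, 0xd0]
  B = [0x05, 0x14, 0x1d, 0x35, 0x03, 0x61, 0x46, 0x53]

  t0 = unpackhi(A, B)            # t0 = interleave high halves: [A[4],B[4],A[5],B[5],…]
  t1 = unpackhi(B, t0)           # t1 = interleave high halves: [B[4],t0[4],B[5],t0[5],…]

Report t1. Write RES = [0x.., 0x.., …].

  t0: e9 03 43 61 92 46 d0 53
  t1: 03 92 61 46 46 d0 53 53

RES = [ 0x03  0x92  0x61  0x46  0x46  0xd0  0x53  0x53 ]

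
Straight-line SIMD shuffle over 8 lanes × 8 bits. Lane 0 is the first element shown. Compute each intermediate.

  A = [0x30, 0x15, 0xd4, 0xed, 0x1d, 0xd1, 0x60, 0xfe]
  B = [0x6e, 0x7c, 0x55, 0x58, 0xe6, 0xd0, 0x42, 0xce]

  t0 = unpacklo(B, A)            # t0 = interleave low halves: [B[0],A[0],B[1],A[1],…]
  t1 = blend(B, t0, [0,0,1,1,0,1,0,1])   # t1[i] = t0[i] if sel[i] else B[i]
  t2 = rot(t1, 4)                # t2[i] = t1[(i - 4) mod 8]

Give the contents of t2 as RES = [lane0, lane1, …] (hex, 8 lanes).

RES = [ 0xe6  0xd4  0x42  0xed  0x6e  0x7c  0x7c  0x15 ]

t0 = [0x6e, 0x30, 0x7c, 0x15, 0x55, 0xd4, 0x58, 0xed]
t1 = [0x6e, 0x7c, 0x7c, 0x15, 0xe6, 0xd4, 0x42, 0xed]
t2 = [0xe6, 0xd4, 0x42, 0xed, 0x6e, 0x7c, 0x7c, 0x15]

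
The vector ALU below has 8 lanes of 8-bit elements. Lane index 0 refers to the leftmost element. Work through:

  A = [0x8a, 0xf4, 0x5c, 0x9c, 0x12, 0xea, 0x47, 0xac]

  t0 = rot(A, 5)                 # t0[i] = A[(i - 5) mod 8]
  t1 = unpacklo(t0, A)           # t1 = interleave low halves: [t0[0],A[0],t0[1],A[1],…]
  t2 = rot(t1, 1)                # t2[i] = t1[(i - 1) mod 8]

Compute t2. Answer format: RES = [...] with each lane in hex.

RES = [0x9c, 0x9c, 0x8a, 0x12, 0xf4, 0xea, 0x5c, 0x47]

  t0: 9c 12 ea 47 ac 8a f4 5c
  t1: 9c 8a 12 f4 ea 5c 47 9c
  t2: 9c 9c 8a 12 f4 ea 5c 47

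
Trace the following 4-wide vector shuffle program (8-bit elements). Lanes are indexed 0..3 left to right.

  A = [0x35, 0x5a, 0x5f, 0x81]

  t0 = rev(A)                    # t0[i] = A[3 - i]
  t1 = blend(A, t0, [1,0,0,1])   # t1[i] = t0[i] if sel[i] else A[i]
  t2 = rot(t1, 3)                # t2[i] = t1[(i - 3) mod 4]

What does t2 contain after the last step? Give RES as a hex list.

RES = [ 0x5a  0x5f  0x35  0x81 ]

t0 = [0x81, 0x5f, 0x5a, 0x35]
t1 = [0x81, 0x5a, 0x5f, 0x35]
t2 = [0x5a, 0x5f, 0x35, 0x81]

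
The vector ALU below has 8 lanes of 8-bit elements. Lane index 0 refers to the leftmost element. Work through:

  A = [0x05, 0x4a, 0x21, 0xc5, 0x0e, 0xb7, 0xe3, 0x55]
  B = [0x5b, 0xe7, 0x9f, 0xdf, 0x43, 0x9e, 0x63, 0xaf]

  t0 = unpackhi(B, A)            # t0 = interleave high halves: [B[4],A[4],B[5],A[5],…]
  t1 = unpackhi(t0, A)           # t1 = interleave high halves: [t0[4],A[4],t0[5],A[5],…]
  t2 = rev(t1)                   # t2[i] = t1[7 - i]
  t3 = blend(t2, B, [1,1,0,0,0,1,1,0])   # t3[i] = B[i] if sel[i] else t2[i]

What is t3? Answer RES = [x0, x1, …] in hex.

t0 = [0x43, 0x0e, 0x9e, 0xb7, 0x63, 0xe3, 0xaf, 0x55]
t1 = [0x63, 0x0e, 0xe3, 0xb7, 0xaf, 0xe3, 0x55, 0x55]
t2 = [0x55, 0x55, 0xe3, 0xaf, 0xb7, 0xe3, 0x0e, 0x63]
t3 = [0x5b, 0xe7, 0xe3, 0xaf, 0xb7, 0x9e, 0x63, 0x63]

RES = [0x5b, 0xe7, 0xe3, 0xaf, 0xb7, 0x9e, 0x63, 0x63]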